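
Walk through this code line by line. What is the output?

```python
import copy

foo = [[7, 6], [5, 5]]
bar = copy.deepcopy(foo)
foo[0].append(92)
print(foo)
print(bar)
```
[[7, 6, 92], [5, 5]]
[[7, 6], [5, 5]]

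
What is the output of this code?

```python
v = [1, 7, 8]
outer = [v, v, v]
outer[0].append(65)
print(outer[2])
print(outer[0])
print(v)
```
[1, 7, 8, 65]
[1, 7, 8, 65]
[1, 7, 8, 65]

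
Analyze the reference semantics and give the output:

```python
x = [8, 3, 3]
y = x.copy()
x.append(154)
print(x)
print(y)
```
[8, 3, 3, 154]
[8, 3, 3]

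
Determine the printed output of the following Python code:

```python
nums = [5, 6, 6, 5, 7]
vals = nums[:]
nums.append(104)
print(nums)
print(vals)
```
[5, 6, 6, 5, 7, 104]
[5, 6, 6, 5, 7]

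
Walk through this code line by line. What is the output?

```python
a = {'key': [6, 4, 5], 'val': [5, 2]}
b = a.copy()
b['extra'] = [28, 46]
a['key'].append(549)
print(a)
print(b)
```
{'key': [6, 4, 5, 549], 'val': [5, 2]}
{'key': [6, 4, 5, 549], 'val': [5, 2], 'extra': [28, 46]}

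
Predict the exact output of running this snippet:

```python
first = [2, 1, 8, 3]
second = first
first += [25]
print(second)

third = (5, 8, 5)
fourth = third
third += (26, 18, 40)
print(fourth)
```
[2, 1, 8, 3, 25]
(5, 8, 5)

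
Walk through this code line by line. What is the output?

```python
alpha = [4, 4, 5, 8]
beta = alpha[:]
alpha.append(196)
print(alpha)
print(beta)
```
[4, 4, 5, 8, 196]
[4, 4, 5, 8]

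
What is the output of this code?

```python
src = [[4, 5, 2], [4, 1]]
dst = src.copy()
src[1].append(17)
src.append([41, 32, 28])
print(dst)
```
[[4, 5, 2], [4, 1, 17]]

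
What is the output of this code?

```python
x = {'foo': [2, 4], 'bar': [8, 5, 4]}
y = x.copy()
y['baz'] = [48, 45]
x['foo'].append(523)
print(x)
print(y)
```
{'foo': [2, 4, 523], 'bar': [8, 5, 4]}
{'foo': [2, 4, 523], 'bar': [8, 5, 4], 'baz': [48, 45]}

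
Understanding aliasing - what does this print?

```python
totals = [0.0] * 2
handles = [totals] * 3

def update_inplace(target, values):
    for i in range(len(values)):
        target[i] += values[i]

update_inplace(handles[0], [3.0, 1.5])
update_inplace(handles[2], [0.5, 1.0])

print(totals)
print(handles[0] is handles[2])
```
[3.5, 2.5]
True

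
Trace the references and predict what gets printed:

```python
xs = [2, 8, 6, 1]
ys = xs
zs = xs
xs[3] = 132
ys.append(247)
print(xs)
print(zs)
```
[2, 8, 6, 132, 247]
[2, 8, 6, 132, 247]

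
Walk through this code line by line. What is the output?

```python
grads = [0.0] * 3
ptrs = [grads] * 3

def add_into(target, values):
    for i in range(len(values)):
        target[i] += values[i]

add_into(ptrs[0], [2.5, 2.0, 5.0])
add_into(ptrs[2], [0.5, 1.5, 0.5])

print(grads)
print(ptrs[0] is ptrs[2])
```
[3.0, 3.5, 5.5]
True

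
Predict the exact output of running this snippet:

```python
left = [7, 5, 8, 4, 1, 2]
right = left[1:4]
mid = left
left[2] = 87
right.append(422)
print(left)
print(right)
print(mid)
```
[7, 5, 87, 4, 1, 2]
[5, 8, 4, 422]
[7, 5, 87, 4, 1, 2]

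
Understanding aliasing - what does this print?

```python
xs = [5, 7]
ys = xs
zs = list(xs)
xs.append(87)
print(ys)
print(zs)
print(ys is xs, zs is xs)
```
[5, 7, 87]
[5, 7]
True False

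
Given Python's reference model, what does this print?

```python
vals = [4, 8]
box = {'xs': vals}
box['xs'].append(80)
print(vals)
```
[4, 8, 80]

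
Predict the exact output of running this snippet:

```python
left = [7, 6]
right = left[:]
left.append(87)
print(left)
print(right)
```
[7, 6, 87]
[7, 6]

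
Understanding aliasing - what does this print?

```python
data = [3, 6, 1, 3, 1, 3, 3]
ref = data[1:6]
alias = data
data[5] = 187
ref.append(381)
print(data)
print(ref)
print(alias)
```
[3, 6, 1, 3, 1, 187, 3]
[6, 1, 3, 1, 3, 381]
[3, 6, 1, 3, 1, 187, 3]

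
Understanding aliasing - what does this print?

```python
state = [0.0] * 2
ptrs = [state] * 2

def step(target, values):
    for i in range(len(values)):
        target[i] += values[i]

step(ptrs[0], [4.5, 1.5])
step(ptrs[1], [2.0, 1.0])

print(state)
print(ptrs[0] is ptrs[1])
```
[6.5, 2.5]
True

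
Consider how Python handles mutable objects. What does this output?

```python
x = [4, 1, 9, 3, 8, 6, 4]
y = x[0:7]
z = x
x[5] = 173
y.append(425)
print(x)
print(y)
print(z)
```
[4, 1, 9, 3, 8, 173, 4]
[4, 1, 9, 3, 8, 6, 4, 425]
[4, 1, 9, 3, 8, 173, 4]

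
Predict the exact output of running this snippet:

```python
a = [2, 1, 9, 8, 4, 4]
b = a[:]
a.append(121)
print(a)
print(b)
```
[2, 1, 9, 8, 4, 4, 121]
[2, 1, 9, 8, 4, 4]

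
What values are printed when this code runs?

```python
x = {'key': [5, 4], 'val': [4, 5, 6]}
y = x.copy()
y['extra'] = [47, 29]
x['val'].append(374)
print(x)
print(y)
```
{'key': [5, 4], 'val': [4, 5, 6, 374]}
{'key': [5, 4], 'val': [4, 5, 6, 374], 'extra': [47, 29]}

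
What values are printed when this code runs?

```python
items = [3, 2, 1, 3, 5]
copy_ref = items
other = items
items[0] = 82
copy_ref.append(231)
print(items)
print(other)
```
[82, 2, 1, 3, 5, 231]
[82, 2, 1, 3, 5, 231]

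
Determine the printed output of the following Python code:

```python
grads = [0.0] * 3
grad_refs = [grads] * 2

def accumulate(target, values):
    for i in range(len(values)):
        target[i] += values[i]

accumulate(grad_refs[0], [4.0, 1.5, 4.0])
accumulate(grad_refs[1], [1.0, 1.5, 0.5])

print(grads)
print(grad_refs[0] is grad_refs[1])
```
[5.0, 3.0, 4.5]
True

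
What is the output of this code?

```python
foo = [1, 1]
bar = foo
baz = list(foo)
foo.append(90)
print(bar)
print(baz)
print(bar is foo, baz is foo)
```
[1, 1, 90]
[1, 1]
True False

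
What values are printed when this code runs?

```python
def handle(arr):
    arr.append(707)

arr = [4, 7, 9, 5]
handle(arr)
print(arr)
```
[4, 7, 9, 5, 707]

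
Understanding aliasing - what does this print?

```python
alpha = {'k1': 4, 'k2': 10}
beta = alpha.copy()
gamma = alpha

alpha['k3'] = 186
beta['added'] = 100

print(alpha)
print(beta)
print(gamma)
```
{'k1': 4, 'k2': 10, 'k3': 186}
{'k1': 4, 'k2': 10, 'added': 100}
{'k1': 4, 'k2': 10, 'k3': 186}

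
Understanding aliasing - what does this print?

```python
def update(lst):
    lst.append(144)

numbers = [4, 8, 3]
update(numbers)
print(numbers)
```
[4, 8, 3, 144]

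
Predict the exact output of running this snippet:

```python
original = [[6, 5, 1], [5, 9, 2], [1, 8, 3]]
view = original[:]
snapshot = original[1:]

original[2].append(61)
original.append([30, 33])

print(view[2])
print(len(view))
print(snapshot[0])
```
[1, 8, 3, 61]
3
[5, 9, 2]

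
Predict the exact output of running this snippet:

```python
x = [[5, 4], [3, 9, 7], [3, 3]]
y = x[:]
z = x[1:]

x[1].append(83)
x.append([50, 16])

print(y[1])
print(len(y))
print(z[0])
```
[3, 9, 7, 83]
3
[3, 9, 7, 83]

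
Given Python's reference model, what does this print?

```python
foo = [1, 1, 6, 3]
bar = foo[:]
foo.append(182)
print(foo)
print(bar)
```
[1, 1, 6, 3, 182]
[1, 1, 6, 3]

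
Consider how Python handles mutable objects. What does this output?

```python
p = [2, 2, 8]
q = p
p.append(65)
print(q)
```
[2, 2, 8, 65]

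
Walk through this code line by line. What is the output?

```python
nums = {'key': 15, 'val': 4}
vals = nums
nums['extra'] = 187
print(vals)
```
{'key': 15, 'val': 4, 'extra': 187}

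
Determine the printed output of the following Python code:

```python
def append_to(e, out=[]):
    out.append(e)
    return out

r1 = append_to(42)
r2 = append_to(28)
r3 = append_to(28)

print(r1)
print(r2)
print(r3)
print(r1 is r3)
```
[42, 28, 28]
[42, 28, 28]
[42, 28, 28]
True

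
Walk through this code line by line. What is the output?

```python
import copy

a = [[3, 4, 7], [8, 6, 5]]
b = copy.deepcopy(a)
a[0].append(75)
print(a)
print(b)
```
[[3, 4, 7, 75], [8, 6, 5]]
[[3, 4, 7], [8, 6, 5]]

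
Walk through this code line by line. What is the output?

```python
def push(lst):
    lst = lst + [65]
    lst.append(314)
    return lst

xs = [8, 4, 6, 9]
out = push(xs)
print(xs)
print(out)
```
[8, 4, 6, 9]
[8, 4, 6, 9, 65, 314]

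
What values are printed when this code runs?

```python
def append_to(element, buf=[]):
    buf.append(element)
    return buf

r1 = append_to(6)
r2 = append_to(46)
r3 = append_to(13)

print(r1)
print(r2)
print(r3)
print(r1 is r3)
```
[6, 46, 13]
[6, 46, 13]
[6, 46, 13]
True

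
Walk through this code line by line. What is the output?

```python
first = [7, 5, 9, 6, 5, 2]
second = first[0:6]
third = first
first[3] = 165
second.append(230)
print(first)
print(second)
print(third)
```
[7, 5, 9, 165, 5, 2]
[7, 5, 9, 6, 5, 2, 230]
[7, 5, 9, 165, 5, 2]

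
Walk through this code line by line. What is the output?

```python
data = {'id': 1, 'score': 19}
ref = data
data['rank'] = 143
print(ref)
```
{'id': 1, 'score': 19, 'rank': 143}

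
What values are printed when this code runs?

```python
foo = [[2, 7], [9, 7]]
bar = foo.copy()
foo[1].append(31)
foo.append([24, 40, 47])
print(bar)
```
[[2, 7], [9, 7, 31]]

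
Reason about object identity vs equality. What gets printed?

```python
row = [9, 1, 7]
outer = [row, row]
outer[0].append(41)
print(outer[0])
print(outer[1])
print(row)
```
[9, 1, 7, 41]
[9, 1, 7, 41]
[9, 1, 7, 41]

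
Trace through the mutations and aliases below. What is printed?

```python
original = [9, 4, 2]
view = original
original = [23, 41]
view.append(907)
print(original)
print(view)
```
[23, 41]
[9, 4, 2, 907]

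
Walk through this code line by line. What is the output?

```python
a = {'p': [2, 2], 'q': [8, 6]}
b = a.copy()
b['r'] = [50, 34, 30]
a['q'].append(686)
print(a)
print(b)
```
{'p': [2, 2], 'q': [8, 6, 686]}
{'p': [2, 2], 'q': [8, 6, 686], 'r': [50, 34, 30]}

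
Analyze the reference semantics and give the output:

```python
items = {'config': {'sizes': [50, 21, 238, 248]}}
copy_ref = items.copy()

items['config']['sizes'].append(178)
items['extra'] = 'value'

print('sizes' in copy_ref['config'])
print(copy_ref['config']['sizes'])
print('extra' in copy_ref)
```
True
[50, 21, 238, 248, 178]
False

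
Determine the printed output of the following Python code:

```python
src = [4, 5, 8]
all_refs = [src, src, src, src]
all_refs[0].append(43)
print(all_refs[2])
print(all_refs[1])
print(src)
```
[4, 5, 8, 43]
[4, 5, 8, 43]
[4, 5, 8, 43]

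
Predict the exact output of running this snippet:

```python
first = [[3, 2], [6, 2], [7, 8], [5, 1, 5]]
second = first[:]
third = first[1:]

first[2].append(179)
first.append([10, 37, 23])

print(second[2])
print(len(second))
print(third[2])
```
[7, 8, 179]
4
[5, 1, 5]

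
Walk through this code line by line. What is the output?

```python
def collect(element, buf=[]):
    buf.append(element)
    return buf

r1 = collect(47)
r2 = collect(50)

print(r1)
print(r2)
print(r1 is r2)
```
[47, 50]
[47, 50]
True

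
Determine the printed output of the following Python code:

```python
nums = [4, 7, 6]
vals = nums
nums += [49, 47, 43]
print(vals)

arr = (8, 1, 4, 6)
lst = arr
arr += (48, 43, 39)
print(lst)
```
[4, 7, 6, 49, 47, 43]
(8, 1, 4, 6)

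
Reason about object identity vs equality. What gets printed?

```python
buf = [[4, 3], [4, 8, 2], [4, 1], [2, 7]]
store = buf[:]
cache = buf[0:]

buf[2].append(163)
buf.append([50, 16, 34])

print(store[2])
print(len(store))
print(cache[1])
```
[4, 1, 163]
4
[4, 8, 2]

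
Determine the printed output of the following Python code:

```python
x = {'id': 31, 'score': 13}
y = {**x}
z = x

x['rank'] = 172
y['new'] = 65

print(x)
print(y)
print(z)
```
{'id': 31, 'score': 13, 'rank': 172}
{'id': 31, 'score': 13, 'new': 65}
{'id': 31, 'score': 13, 'rank': 172}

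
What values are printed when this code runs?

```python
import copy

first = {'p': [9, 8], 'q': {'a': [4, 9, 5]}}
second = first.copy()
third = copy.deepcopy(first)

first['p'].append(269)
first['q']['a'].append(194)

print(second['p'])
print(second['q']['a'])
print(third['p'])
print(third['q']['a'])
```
[9, 8, 269]
[4, 9, 5, 194]
[9, 8]
[4, 9, 5]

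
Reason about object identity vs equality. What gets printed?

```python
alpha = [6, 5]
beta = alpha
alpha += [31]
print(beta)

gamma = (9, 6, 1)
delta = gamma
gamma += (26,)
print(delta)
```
[6, 5, 31]
(9, 6, 1)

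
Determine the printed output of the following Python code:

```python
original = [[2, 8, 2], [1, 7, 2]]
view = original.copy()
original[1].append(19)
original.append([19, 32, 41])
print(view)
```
[[2, 8, 2], [1, 7, 2, 19]]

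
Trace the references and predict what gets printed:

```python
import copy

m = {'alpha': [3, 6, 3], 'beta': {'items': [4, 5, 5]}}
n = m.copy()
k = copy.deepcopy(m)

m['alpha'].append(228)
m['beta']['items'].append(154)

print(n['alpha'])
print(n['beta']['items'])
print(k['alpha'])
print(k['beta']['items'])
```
[3, 6, 3, 228]
[4, 5, 5, 154]
[3, 6, 3]
[4, 5, 5]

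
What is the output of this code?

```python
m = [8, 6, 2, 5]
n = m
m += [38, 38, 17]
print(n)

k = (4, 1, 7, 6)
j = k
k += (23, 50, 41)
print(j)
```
[8, 6, 2, 5, 38, 38, 17]
(4, 1, 7, 6)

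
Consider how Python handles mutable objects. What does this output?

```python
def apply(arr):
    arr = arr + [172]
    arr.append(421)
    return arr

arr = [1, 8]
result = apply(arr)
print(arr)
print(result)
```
[1, 8]
[1, 8, 172, 421]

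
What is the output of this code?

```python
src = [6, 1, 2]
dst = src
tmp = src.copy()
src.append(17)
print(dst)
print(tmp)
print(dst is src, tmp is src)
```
[6, 1, 2, 17]
[6, 1, 2]
True False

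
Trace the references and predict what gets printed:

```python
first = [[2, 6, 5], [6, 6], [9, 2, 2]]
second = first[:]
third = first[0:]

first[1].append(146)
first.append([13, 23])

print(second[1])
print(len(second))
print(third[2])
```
[6, 6, 146]
3
[9, 2, 2]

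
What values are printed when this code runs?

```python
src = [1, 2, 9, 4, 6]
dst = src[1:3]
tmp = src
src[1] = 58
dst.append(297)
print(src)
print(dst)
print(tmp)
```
[1, 58, 9, 4, 6]
[2, 9, 297]
[1, 58, 9, 4, 6]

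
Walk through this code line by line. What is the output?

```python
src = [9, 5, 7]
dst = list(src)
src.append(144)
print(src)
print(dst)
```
[9, 5, 7, 144]
[9, 5, 7]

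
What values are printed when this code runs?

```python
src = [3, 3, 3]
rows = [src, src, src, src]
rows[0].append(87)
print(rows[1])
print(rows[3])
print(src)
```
[3, 3, 3, 87]
[3, 3, 3, 87]
[3, 3, 3, 87]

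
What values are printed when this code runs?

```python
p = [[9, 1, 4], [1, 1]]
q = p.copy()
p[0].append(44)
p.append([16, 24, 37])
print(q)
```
[[9, 1, 4, 44], [1, 1]]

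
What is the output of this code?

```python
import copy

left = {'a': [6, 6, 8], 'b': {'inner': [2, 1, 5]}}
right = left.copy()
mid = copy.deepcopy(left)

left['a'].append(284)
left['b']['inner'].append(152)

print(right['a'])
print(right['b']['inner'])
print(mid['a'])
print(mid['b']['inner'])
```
[6, 6, 8, 284]
[2, 1, 5, 152]
[6, 6, 8]
[2, 1, 5]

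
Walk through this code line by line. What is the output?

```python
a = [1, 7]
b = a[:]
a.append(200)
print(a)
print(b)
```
[1, 7, 200]
[1, 7]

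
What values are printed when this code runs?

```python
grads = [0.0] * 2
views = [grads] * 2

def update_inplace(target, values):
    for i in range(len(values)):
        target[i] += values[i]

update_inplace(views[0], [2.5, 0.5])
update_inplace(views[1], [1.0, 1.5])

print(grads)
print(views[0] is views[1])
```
[3.5, 2.0]
True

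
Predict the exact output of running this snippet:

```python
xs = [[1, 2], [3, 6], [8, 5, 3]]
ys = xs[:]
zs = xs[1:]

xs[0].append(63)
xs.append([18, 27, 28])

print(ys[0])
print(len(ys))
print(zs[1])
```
[1, 2, 63]
3
[8, 5, 3]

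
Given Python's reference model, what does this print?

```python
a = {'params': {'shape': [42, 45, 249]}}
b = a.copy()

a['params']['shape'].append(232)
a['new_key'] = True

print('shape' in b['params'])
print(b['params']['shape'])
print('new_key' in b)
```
True
[42, 45, 249, 232]
False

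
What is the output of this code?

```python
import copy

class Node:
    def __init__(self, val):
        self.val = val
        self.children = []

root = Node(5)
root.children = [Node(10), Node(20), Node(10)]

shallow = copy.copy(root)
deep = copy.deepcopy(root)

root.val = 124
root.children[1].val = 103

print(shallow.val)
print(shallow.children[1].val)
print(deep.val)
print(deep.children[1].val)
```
5
103
5
20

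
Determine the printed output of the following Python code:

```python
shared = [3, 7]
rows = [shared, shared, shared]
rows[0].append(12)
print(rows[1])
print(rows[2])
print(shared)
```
[3, 7, 12]
[3, 7, 12]
[3, 7, 12]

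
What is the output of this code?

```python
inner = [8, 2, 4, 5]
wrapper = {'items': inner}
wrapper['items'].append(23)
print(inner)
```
[8, 2, 4, 5, 23]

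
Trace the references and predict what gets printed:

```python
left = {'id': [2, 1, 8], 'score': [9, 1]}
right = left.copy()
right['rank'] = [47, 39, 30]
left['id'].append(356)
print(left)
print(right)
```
{'id': [2, 1, 8, 356], 'score': [9, 1]}
{'id': [2, 1, 8, 356], 'score': [9, 1], 'rank': [47, 39, 30]}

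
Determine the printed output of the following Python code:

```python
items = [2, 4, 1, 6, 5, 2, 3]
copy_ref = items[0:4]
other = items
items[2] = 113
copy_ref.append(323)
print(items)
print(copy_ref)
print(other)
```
[2, 4, 113, 6, 5, 2, 3]
[2, 4, 1, 6, 323]
[2, 4, 113, 6, 5, 2, 3]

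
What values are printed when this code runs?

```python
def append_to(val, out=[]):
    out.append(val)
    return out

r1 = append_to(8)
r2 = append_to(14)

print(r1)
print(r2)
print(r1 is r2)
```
[8, 14]
[8, 14]
True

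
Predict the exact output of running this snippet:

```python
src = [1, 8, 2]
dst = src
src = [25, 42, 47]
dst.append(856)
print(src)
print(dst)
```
[25, 42, 47]
[1, 8, 2, 856]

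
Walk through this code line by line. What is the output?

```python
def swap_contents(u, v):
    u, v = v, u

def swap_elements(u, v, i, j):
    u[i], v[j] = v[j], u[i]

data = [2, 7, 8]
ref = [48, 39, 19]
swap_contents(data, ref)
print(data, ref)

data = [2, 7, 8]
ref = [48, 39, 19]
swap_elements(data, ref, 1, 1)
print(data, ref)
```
[2, 7, 8] [48, 39, 19]
[2, 39, 8] [48, 7, 19]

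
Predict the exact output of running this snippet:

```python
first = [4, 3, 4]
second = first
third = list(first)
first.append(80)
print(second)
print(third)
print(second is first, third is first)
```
[4, 3, 4, 80]
[4, 3, 4]
True False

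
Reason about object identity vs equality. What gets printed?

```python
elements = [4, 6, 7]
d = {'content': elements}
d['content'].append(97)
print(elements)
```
[4, 6, 7, 97]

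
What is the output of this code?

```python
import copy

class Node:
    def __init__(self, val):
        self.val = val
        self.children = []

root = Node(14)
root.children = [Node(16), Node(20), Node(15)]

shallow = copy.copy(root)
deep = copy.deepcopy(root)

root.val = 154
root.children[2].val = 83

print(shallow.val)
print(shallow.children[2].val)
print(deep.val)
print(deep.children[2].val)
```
14
83
14
15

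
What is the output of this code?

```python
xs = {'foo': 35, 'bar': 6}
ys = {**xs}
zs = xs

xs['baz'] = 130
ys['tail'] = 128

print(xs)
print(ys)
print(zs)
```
{'foo': 35, 'bar': 6, 'baz': 130}
{'foo': 35, 'bar': 6, 'tail': 128}
{'foo': 35, 'bar': 6, 'baz': 130}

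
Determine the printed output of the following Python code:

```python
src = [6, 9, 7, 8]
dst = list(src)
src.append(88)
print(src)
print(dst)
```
[6, 9, 7, 8, 88]
[6, 9, 7, 8]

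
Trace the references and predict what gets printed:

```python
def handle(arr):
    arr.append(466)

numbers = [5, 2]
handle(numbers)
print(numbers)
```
[5, 2, 466]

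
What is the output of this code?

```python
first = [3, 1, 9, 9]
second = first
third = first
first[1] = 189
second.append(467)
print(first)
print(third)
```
[3, 189, 9, 9, 467]
[3, 189, 9, 9, 467]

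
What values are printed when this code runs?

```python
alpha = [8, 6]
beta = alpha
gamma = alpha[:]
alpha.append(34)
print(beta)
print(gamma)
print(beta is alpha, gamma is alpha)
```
[8, 6, 34]
[8, 6]
True False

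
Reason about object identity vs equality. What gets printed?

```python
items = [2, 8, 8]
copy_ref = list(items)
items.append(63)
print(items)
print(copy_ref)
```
[2, 8, 8, 63]
[2, 8, 8]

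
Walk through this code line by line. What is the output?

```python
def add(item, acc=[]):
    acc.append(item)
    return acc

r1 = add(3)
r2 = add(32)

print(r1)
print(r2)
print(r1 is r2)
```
[3, 32]
[3, 32]
True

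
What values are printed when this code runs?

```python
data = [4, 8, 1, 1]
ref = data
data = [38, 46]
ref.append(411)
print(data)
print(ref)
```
[38, 46]
[4, 8, 1, 1, 411]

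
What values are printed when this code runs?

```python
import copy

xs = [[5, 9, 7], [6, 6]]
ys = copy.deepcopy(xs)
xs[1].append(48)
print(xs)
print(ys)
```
[[5, 9, 7], [6, 6, 48]]
[[5, 9, 7], [6, 6]]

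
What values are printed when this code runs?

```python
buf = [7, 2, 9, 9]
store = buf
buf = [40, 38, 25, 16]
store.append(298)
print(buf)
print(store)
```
[40, 38, 25, 16]
[7, 2, 9, 9, 298]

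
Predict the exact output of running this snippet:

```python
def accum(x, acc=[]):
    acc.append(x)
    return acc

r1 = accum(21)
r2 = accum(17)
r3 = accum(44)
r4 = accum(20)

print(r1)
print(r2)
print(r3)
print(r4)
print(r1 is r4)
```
[21, 17, 44, 20]
[21, 17, 44, 20]
[21, 17, 44, 20]
[21, 17, 44, 20]
True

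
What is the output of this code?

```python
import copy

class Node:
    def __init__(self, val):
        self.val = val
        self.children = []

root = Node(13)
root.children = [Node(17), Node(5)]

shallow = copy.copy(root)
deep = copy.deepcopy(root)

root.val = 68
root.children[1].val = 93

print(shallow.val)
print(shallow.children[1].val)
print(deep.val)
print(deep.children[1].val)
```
13
93
13
5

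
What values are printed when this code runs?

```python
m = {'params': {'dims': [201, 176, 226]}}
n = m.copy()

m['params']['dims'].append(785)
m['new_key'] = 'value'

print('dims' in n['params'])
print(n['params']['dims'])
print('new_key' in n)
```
True
[201, 176, 226, 785]
False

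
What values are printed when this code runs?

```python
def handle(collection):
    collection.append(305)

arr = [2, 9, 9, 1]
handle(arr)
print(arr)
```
[2, 9, 9, 1, 305]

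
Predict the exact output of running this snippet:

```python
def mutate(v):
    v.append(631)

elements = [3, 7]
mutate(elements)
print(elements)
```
[3, 7, 631]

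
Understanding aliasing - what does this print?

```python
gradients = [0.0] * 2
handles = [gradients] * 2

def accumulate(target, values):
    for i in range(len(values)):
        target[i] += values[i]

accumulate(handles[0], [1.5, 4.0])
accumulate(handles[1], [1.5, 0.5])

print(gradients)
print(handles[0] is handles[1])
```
[3.0, 4.5]
True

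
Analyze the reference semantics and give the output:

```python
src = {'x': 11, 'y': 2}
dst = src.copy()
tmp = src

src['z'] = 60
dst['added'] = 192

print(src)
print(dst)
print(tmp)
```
{'x': 11, 'y': 2, 'z': 60}
{'x': 11, 'y': 2, 'added': 192}
{'x': 11, 'y': 2, 'z': 60}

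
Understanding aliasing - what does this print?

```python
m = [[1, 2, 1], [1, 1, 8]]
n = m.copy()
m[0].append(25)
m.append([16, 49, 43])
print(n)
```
[[1, 2, 1, 25], [1, 1, 8]]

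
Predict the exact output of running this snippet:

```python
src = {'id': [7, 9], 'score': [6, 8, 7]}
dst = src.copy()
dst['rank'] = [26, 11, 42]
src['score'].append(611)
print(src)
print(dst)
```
{'id': [7, 9], 'score': [6, 8, 7, 611]}
{'id': [7, 9], 'score': [6, 8, 7, 611], 'rank': [26, 11, 42]}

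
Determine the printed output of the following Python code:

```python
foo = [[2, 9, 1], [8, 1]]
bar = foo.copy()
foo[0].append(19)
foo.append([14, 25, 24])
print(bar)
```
[[2, 9, 1, 19], [8, 1]]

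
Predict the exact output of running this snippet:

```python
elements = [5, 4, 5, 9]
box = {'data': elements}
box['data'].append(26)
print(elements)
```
[5, 4, 5, 9, 26]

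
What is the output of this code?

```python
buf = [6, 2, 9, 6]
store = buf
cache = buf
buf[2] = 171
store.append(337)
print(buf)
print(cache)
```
[6, 2, 171, 6, 337]
[6, 2, 171, 6, 337]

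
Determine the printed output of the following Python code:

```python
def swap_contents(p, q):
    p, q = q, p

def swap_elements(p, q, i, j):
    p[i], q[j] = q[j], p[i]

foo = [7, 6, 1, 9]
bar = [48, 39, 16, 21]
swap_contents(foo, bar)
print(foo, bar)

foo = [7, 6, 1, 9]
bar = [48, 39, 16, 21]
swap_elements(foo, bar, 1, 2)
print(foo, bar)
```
[7, 6, 1, 9] [48, 39, 16, 21]
[7, 16, 1, 9] [48, 39, 6, 21]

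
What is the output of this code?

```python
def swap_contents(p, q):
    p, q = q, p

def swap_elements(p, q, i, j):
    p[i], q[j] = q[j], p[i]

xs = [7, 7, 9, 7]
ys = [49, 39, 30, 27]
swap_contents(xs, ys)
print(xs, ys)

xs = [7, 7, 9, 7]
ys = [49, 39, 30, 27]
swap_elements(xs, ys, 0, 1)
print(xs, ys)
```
[7, 7, 9, 7] [49, 39, 30, 27]
[39, 7, 9, 7] [49, 7, 30, 27]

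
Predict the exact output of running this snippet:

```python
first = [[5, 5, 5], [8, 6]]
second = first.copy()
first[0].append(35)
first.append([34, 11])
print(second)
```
[[5, 5, 5, 35], [8, 6]]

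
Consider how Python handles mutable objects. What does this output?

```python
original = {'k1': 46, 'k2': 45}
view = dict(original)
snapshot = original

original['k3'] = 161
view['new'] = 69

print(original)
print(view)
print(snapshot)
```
{'k1': 46, 'k2': 45, 'k3': 161}
{'k1': 46, 'k2': 45, 'new': 69}
{'k1': 46, 'k2': 45, 'k3': 161}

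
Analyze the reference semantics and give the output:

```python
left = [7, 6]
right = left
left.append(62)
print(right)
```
[7, 6, 62]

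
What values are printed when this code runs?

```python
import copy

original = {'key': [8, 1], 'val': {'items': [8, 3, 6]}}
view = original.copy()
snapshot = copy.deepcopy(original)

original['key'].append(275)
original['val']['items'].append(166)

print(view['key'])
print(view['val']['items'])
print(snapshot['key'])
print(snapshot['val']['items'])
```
[8, 1, 275]
[8, 3, 6, 166]
[8, 1]
[8, 3, 6]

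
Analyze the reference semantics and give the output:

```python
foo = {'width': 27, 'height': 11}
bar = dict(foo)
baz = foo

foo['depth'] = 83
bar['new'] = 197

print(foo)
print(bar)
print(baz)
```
{'width': 27, 'height': 11, 'depth': 83}
{'width': 27, 'height': 11, 'new': 197}
{'width': 27, 'height': 11, 'depth': 83}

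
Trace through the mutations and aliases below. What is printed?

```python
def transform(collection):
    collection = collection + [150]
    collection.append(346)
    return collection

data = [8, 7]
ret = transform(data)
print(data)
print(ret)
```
[8, 7]
[8, 7, 150, 346]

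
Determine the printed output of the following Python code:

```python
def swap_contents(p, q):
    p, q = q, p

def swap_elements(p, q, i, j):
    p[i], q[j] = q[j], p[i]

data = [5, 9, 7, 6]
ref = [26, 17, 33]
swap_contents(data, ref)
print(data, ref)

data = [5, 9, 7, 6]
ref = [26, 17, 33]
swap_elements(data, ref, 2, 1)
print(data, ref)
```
[5, 9, 7, 6] [26, 17, 33]
[5, 9, 17, 6] [26, 7, 33]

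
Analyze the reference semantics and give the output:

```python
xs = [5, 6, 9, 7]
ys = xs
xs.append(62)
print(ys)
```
[5, 6, 9, 7, 62]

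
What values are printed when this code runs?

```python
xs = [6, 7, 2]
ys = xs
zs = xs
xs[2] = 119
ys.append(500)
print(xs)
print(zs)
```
[6, 7, 119, 500]
[6, 7, 119, 500]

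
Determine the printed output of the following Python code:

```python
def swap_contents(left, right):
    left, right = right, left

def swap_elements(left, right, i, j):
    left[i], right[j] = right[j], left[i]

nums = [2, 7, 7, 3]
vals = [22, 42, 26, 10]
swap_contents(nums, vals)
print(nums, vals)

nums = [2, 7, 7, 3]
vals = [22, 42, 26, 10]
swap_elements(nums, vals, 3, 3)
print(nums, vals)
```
[2, 7, 7, 3] [22, 42, 26, 10]
[2, 7, 7, 10] [22, 42, 26, 3]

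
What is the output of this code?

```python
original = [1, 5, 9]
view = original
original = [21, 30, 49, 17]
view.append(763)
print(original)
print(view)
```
[21, 30, 49, 17]
[1, 5, 9, 763]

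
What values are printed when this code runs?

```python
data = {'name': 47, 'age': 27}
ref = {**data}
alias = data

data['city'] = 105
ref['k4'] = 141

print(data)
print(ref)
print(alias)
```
{'name': 47, 'age': 27, 'city': 105}
{'name': 47, 'age': 27, 'k4': 141}
{'name': 47, 'age': 27, 'city': 105}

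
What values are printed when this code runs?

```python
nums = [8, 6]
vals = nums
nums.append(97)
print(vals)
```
[8, 6, 97]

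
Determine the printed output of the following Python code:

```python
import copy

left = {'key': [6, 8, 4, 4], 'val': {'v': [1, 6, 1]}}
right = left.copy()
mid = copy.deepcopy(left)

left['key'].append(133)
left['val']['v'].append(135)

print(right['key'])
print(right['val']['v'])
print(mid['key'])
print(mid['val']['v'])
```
[6, 8, 4, 4, 133]
[1, 6, 1, 135]
[6, 8, 4, 4]
[1, 6, 1]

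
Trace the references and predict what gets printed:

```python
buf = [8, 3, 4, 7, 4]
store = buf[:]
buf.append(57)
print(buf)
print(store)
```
[8, 3, 4, 7, 4, 57]
[8, 3, 4, 7, 4]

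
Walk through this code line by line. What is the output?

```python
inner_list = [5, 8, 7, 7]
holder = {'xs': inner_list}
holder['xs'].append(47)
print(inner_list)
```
[5, 8, 7, 7, 47]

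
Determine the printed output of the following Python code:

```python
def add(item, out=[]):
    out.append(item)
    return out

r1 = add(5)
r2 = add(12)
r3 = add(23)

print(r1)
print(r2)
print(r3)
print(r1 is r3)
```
[5, 12, 23]
[5, 12, 23]
[5, 12, 23]
True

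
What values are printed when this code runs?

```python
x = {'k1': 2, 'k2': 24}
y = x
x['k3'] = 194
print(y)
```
{'k1': 2, 'k2': 24, 'k3': 194}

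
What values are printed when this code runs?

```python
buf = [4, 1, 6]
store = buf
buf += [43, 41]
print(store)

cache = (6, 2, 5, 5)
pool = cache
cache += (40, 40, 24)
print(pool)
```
[4, 1, 6, 43, 41]
(6, 2, 5, 5)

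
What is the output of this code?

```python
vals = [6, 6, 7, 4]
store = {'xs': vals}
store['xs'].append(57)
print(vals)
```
[6, 6, 7, 4, 57]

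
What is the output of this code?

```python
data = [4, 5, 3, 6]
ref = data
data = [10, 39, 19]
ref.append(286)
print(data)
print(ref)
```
[10, 39, 19]
[4, 5, 3, 6, 286]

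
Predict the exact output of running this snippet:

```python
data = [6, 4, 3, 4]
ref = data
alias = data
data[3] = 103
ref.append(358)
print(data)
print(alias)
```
[6, 4, 3, 103, 358]
[6, 4, 3, 103, 358]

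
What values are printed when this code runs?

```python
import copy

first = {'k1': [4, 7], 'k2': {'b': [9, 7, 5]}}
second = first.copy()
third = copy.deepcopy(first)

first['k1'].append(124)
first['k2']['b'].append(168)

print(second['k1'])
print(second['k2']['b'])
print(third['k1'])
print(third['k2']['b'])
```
[4, 7, 124]
[9, 7, 5, 168]
[4, 7]
[9, 7, 5]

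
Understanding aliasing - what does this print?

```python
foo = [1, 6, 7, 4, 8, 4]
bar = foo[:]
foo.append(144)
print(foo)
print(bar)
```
[1, 6, 7, 4, 8, 4, 144]
[1, 6, 7, 4, 8, 4]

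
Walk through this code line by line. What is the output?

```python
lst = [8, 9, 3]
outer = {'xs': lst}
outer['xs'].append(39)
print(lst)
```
[8, 9, 3, 39]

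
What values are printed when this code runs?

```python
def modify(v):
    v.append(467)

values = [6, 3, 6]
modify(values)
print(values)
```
[6, 3, 6, 467]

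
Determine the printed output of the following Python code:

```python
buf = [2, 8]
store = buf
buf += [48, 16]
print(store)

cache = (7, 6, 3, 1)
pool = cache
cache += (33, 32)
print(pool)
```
[2, 8, 48, 16]
(7, 6, 3, 1)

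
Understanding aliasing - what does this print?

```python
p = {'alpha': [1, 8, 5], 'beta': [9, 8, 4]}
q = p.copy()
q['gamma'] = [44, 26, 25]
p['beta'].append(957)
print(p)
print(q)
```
{'alpha': [1, 8, 5], 'beta': [9, 8, 4, 957]}
{'alpha': [1, 8, 5], 'beta': [9, 8, 4, 957], 'gamma': [44, 26, 25]}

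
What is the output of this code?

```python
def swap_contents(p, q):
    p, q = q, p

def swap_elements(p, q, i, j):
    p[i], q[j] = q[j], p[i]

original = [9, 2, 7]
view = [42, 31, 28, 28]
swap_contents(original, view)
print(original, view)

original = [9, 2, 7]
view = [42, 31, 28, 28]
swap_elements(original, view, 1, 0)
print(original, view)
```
[9, 2, 7] [42, 31, 28, 28]
[9, 42, 7] [2, 31, 28, 28]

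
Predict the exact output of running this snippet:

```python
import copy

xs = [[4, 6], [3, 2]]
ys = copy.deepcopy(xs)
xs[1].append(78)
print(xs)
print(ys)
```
[[4, 6], [3, 2, 78]]
[[4, 6], [3, 2]]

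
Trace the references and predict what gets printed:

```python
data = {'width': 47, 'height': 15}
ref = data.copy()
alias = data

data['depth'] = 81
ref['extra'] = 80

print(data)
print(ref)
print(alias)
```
{'width': 47, 'height': 15, 'depth': 81}
{'width': 47, 'height': 15, 'extra': 80}
{'width': 47, 'height': 15, 'depth': 81}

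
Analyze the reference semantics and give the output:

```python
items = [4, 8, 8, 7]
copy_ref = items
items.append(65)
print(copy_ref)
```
[4, 8, 8, 7, 65]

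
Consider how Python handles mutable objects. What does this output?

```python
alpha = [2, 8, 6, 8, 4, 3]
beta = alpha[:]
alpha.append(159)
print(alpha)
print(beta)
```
[2, 8, 6, 8, 4, 3, 159]
[2, 8, 6, 8, 4, 3]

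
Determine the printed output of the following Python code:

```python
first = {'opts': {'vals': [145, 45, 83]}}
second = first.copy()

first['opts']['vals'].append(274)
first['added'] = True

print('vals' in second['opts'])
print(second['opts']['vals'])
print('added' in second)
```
True
[145, 45, 83, 274]
False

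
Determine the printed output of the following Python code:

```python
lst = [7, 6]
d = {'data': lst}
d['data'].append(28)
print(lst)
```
[7, 6, 28]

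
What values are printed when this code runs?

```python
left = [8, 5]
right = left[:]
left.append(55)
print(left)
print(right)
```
[8, 5, 55]
[8, 5]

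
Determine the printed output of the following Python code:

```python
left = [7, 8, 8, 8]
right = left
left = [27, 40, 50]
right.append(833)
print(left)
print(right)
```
[27, 40, 50]
[7, 8, 8, 8, 833]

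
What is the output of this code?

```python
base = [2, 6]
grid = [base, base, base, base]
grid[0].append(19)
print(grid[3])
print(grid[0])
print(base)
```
[2, 6, 19]
[2, 6, 19]
[2, 6, 19]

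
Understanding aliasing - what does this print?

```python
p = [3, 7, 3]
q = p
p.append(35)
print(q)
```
[3, 7, 3, 35]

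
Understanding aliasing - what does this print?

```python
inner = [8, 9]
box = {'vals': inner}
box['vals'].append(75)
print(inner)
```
[8, 9, 75]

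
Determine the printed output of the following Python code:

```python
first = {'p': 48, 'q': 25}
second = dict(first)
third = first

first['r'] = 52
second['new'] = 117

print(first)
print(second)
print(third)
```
{'p': 48, 'q': 25, 'r': 52}
{'p': 48, 'q': 25, 'new': 117}
{'p': 48, 'q': 25, 'r': 52}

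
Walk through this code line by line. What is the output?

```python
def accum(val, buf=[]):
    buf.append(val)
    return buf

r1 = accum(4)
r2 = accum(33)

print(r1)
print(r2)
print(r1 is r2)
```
[4, 33]
[4, 33]
True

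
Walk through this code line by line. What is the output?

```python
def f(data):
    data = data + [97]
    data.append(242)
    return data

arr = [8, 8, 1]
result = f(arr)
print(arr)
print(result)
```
[8, 8, 1]
[8, 8, 1, 97, 242]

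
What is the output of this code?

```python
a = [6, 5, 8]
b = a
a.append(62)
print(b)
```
[6, 5, 8, 62]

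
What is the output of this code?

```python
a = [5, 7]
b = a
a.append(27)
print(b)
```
[5, 7, 27]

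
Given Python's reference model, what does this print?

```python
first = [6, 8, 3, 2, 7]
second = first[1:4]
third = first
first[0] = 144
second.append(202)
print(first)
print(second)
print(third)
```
[144, 8, 3, 2, 7]
[8, 3, 2, 202]
[144, 8, 3, 2, 7]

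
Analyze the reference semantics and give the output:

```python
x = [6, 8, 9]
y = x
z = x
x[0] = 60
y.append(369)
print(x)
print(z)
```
[60, 8, 9, 369]
[60, 8, 9, 369]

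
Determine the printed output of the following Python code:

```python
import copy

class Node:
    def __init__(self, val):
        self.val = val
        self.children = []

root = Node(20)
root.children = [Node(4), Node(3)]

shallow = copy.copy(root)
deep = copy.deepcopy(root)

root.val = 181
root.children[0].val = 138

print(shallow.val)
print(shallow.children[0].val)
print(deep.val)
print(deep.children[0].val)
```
20
138
20
4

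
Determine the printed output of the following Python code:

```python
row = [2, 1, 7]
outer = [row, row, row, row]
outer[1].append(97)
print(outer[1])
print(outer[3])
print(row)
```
[2, 1, 7, 97]
[2, 1, 7, 97]
[2, 1, 7, 97]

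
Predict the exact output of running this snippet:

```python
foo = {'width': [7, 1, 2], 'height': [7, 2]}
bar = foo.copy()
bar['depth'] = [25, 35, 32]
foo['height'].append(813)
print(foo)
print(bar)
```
{'width': [7, 1, 2], 'height': [7, 2, 813]}
{'width': [7, 1, 2], 'height': [7, 2, 813], 'depth': [25, 35, 32]}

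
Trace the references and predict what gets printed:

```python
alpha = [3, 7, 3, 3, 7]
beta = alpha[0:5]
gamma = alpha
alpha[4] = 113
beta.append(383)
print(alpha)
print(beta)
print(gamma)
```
[3, 7, 3, 3, 113]
[3, 7, 3, 3, 7, 383]
[3, 7, 3, 3, 113]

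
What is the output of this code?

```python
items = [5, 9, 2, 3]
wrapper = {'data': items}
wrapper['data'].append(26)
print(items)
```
[5, 9, 2, 3, 26]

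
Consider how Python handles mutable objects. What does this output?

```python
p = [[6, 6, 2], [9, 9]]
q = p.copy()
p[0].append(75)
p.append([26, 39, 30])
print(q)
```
[[6, 6, 2, 75], [9, 9]]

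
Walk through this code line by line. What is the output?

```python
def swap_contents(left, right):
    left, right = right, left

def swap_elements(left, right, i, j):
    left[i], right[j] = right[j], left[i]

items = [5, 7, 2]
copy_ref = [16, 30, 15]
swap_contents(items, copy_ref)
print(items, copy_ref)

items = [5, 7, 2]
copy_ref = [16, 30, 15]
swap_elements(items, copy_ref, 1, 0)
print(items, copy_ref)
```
[5, 7, 2] [16, 30, 15]
[5, 16, 2] [7, 30, 15]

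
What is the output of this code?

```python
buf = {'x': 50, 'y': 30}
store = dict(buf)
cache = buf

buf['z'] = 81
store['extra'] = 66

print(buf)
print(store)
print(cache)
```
{'x': 50, 'y': 30, 'z': 81}
{'x': 50, 'y': 30, 'extra': 66}
{'x': 50, 'y': 30, 'z': 81}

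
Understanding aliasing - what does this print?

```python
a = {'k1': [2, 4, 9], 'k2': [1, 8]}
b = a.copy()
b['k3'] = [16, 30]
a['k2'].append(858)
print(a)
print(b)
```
{'k1': [2, 4, 9], 'k2': [1, 8, 858]}
{'k1': [2, 4, 9], 'k2': [1, 8, 858], 'k3': [16, 30]}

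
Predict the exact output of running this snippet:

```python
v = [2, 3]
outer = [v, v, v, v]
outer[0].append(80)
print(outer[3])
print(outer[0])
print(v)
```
[2, 3, 80]
[2, 3, 80]
[2, 3, 80]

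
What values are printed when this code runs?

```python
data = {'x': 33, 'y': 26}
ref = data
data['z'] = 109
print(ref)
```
{'x': 33, 'y': 26, 'z': 109}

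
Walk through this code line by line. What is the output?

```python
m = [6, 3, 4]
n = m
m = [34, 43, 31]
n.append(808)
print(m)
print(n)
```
[34, 43, 31]
[6, 3, 4, 808]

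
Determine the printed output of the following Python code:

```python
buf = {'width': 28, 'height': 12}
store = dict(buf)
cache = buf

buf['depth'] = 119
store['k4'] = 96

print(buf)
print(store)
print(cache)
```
{'width': 28, 'height': 12, 'depth': 119}
{'width': 28, 'height': 12, 'k4': 96}
{'width': 28, 'height': 12, 'depth': 119}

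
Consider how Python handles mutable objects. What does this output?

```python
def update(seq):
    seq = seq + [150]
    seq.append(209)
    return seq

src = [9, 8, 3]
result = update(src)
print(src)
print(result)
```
[9, 8, 3]
[9, 8, 3, 150, 209]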